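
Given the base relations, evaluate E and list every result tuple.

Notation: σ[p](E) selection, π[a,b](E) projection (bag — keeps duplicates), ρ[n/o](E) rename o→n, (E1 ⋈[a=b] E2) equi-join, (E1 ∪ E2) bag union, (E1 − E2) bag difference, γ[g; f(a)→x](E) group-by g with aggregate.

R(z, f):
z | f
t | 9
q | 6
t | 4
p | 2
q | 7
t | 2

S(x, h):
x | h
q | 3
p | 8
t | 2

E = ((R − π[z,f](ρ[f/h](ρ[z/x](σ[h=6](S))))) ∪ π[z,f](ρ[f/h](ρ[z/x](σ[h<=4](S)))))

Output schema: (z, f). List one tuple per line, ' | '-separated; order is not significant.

Per-node cardinality:
  R → 6
  S → 3
  σ[h=6](S) → 0
  ρ[z/x](σ[h=6](S)) → 0
  ρ[f/h](ρ[z/x](σ[h=6](S))) → 0
  π[z,f](ρ[f/h](ρ[z/x](σ[h=6](S)))) → 0
  (R − π[z,f](ρ[f/h](ρ[z/x](σ[h=6](S))))) → 6
  S → 3
  σ[h<=4](S) → 2
  ρ[z/x](σ[h<=4](S)) → 2
  ρ[f/h](ρ[z/x](σ[h<=4](S))) → 2
  π[z,f](ρ[f/h](ρ[z/x](σ[h<=4](S)))) → 2
  ((R − π[z,f](ρ[f/h](ρ[z/x](σ[h=6](S))))) ∪ π[z,f](ρ[f/h](ρ[z/x](σ[h<=4](S))))) → 8

== RESULT ==
z | f
p | 2
q | 3
q | 6
q | 7
t | 2
t | 2
t | 4
t | 9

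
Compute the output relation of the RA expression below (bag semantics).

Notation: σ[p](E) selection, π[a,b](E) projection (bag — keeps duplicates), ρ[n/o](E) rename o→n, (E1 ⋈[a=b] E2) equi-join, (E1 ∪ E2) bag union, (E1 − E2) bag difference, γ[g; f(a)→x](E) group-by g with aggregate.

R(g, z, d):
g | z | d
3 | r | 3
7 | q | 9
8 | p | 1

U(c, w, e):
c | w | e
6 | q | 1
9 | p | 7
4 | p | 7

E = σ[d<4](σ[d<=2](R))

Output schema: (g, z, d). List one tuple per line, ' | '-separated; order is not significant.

Per-node cardinality:
  R → 3
  σ[d<=2](R) → 1
  σ[d<4](σ[d<=2](R)) → 1

== RESULT ==
g | z | d
8 | p | 1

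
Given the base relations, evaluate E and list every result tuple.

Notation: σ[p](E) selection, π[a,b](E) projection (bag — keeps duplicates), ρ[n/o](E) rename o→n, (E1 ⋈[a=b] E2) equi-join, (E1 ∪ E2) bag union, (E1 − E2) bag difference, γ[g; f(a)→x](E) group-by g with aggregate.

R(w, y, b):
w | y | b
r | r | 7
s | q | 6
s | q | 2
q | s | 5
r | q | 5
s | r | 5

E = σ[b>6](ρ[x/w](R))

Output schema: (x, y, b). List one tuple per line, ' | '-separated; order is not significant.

Per-node cardinality:
  R → 6
  ρ[x/w](R) → 6
  σ[b>6](ρ[x/w](R)) → 1

== RESULT ==
x | y | b
r | r | 7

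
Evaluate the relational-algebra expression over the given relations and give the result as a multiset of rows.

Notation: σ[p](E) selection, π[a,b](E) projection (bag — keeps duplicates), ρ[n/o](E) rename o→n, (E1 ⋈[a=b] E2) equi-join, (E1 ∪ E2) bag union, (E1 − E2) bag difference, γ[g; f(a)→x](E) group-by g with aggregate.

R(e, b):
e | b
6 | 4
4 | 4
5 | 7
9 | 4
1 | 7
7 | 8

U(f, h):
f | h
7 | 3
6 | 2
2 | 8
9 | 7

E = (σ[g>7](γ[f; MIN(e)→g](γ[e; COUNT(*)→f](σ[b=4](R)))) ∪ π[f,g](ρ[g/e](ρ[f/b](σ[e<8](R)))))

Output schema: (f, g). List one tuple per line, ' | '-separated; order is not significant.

Subexpression sizes:
  R → 6
  σ[b=4](R) → 3
  γ[e; COUNT(*)→f](σ[b=4](R)) → 3
  γ[f; MIN(e)→g](γ[e; COUNT(*)→f](σ[b=4](R))) → 1
  σ[g>7](γ[f; MIN(e)→g](γ[e; COUNT(*)→f](σ[b=4](R)))) → 0
  R → 6
  σ[e<8](R) → 5
  ρ[f/b](σ[e<8](R)) → 5
  ρ[g/e](ρ[f/b](σ[e<8](R))) → 5
  π[f,g](ρ[g/e](ρ[f/b](σ[e<8](R)))) → 5
  (σ[g>7](γ[f; MIN(e)→g](γ[e; COUNT(*)→f](σ[b=4](R)))) ∪ π[f,g](ρ[g/e](ρ[f/b](σ[e<8](R))))) → 5

== RESULT ==
f | g
4 | 4
4 | 6
7 | 1
7 | 5
8 | 7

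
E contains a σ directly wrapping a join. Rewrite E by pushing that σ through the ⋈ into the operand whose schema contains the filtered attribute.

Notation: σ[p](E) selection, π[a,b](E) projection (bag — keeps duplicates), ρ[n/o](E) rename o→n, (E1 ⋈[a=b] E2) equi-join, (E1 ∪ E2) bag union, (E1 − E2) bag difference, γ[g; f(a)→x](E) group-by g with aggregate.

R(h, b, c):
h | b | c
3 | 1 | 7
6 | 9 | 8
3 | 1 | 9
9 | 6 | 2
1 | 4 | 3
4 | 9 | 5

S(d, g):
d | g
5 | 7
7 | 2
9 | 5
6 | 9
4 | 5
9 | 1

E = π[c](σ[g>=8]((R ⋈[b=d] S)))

σ filters on g, owned by the right side.
E' = π[c]((R ⋈[b=d] σ[g>=8](S)))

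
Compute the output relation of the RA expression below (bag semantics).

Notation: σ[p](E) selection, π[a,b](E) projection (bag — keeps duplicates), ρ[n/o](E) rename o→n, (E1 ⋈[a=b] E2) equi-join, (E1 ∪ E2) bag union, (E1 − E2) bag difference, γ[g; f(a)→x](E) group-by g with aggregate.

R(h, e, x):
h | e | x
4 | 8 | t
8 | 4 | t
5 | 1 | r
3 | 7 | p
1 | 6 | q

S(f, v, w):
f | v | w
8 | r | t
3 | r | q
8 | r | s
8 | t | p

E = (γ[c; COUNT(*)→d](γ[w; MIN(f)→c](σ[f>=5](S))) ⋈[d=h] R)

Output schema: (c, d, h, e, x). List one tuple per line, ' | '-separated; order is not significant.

Stepwise |·|:
  S → 4
  σ[f>=5](S) → 3
  γ[w; MIN(f)→c](σ[f>=5](S)) → 3
  γ[c; COUNT(*)→d](γ[w; MIN(f)→c](σ[f>=5](S))) → 1
  R → 5
  (γ[c; COUNT(*)→d](γ[w; MIN(f)→c](σ[f>=5](S))) ⋈[d=h] R) → 1

== RESULT ==
c | d | h | e | x
8 | 3 | 3 | 7 | p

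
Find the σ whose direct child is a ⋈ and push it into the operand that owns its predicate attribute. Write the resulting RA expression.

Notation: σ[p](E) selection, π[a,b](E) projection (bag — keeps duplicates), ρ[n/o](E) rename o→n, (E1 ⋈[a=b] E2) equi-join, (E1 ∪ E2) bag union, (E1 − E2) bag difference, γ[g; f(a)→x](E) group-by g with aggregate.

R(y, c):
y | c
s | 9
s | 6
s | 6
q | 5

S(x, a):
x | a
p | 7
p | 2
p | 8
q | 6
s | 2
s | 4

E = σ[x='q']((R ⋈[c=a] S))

σ filters on x, owned by the right side.
E' = (R ⋈[c=a] σ[x='q'](S))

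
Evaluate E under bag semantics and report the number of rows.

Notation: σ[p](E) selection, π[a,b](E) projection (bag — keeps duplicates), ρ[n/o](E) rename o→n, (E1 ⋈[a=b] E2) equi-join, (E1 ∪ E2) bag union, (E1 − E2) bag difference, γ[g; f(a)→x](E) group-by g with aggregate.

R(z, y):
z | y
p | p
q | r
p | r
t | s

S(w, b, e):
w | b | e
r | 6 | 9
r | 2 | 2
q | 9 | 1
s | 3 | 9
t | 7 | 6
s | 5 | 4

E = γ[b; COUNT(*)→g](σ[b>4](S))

Stepwise |·|:
  S → 6
  σ[b>4](S) → 4
  γ[b; COUNT(*)→g](σ[b>4](S)) → 4

|E| = 4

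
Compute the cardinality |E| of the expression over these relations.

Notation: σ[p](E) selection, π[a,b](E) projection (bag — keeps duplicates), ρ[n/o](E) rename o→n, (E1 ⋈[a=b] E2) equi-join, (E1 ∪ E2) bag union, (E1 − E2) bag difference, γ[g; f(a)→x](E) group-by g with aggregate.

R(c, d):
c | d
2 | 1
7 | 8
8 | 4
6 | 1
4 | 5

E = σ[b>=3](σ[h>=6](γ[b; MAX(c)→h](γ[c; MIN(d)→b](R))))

Subexpression sizes:
  R → 5
  γ[c; MIN(d)→b](R) → 5
  γ[b; MAX(c)→h](γ[c; MIN(d)→b](R)) → 4
  σ[h>=6](γ[b; MAX(c)→h](γ[c; MIN(d)→b](R))) → 3
  σ[b>=3](σ[h>=6](γ[b; MAX(c)→h](γ[c; MIN(d)→b](R)))) → 2

|E| = 2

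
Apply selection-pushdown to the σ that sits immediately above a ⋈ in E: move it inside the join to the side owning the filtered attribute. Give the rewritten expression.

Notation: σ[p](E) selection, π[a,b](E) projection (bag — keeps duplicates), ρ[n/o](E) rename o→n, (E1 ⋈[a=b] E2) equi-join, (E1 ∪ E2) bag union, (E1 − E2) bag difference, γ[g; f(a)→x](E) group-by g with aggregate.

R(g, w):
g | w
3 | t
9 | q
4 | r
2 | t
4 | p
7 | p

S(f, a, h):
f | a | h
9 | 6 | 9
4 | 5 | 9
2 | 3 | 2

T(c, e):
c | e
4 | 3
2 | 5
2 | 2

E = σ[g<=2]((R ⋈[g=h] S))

σ filters on g, owned by the left side.
E' = (σ[g<=2](R) ⋈[g=h] S)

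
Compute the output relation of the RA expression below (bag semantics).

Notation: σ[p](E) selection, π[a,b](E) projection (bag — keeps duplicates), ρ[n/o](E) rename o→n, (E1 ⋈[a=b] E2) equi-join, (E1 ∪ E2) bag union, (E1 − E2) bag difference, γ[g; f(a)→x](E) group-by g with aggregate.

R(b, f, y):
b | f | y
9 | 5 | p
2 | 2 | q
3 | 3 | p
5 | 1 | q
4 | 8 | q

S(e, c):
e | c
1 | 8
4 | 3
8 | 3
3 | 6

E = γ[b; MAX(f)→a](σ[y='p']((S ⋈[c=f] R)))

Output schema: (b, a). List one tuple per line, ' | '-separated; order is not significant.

Subexpression sizes:
  S → 4
  R → 5
  (S ⋈[c=f] R) → 3
  σ[y='p']((S ⋈[c=f] R)) → 2
  γ[b; MAX(f)→a](σ[y='p']((S ⋈[c=f] R))) → 1

== RESULT ==
b | a
3 | 3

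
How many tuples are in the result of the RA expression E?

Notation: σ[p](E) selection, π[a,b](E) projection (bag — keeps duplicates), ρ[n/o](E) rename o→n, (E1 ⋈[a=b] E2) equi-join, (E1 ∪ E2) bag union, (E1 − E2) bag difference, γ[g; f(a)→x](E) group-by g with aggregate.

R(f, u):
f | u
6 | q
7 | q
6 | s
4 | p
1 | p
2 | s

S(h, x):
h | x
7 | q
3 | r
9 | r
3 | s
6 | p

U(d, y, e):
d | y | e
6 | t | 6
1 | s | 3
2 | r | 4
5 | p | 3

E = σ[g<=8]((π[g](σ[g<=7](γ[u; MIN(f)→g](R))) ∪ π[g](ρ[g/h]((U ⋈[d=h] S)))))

Row counts bottom-up:
  R → 6
  γ[u; MIN(f)→g](R) → 3
  σ[g<=7](γ[u; MIN(f)→g](R)) → 3
  π[g](σ[g<=7](γ[u; MIN(f)→g](R))) → 3
  U → 4
  S → 5
  (U ⋈[d=h] S) → 1
  ρ[g/h]((U ⋈[d=h] S)) → 1
  π[g](ρ[g/h]((U ⋈[d=h] S))) → 1
  (π[g](σ[g<=7](γ[u; MIN(f)→g](R))) ∪ π[g](ρ[g/h]((U ⋈[d=h] S)))) → 4
  σ[g<=8]((π[g](σ[g<=7](γ[u; MIN(f)→g](R))) ∪ π[g](ρ[g/h]((U ⋈[d=h] S))))) → 4

|E| = 4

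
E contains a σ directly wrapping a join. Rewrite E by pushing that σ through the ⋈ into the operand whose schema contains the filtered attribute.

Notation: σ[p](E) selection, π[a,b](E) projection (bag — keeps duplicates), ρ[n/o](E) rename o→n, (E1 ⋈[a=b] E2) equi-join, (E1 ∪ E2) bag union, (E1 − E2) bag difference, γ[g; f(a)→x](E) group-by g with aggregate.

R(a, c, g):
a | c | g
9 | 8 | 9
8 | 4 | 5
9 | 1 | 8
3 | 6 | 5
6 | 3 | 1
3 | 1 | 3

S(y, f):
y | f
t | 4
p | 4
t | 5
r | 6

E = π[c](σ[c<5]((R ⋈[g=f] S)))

σ filters on c, owned by the left side.
E' = π[c]((σ[c<5](R) ⋈[g=f] S))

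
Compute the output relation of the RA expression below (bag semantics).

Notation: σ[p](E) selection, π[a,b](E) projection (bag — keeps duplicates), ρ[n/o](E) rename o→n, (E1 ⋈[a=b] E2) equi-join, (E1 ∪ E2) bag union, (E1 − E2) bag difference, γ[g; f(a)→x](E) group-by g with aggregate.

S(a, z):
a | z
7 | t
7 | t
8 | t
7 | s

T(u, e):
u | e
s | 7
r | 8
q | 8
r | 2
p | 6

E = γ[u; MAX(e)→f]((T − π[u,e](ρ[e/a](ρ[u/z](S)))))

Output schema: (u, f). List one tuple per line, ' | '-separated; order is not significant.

Stepwise |·|:
  T → 5
  S → 4
  ρ[u/z](S) → 4
  ρ[e/a](ρ[u/z](S)) → 4
  π[u,e](ρ[e/a](ρ[u/z](S))) → 4
  (T − π[u,e](ρ[e/a](ρ[u/z](S)))) → 4
  γ[u; MAX(e)→f]((T − π[u,e](ρ[e/a](ρ[u/z](S))))) → 3

== RESULT ==
u | f
p | 6
q | 8
r | 8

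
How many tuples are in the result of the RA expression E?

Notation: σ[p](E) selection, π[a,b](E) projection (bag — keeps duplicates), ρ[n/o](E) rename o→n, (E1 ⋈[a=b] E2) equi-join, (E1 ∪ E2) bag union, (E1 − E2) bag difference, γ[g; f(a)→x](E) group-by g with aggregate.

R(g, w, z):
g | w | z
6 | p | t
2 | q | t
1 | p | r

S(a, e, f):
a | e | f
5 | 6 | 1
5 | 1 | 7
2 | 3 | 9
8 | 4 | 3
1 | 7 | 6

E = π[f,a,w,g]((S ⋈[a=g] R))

Stepwise |·|:
  S → 5
  R → 3
  (S ⋈[a=g] R) → 2
  π[f,a,w,g]((S ⋈[a=g] R)) → 2

|E| = 2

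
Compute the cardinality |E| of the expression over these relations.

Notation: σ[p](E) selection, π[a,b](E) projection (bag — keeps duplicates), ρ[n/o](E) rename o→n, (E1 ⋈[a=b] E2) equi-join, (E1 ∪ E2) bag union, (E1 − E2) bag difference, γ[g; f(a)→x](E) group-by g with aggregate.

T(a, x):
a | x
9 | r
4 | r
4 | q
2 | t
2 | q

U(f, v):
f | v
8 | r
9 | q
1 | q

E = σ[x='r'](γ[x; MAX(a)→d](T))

Row counts bottom-up:
  T → 5
  γ[x; MAX(a)→d](T) → 3
  σ[x='r'](γ[x; MAX(a)→d](T)) → 1

|E| = 1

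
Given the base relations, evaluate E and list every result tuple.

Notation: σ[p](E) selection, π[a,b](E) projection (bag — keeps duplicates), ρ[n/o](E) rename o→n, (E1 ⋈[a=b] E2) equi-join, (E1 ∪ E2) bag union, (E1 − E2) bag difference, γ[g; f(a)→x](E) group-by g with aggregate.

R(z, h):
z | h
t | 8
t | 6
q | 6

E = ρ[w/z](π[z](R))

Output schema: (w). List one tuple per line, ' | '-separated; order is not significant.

Subexpression sizes:
  R → 3
  π[z](R) → 3
  ρ[w/z](π[z](R)) → 3

== RESULT ==
w
q
t
t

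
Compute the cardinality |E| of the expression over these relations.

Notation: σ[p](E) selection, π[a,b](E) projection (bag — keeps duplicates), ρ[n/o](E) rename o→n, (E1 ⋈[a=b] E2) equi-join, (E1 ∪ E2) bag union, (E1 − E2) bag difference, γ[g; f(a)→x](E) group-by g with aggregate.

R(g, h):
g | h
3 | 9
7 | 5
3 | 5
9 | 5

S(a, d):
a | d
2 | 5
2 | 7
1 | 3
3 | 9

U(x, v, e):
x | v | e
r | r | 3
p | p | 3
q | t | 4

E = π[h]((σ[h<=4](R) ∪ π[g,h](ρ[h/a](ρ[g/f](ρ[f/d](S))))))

Per-node cardinality:
  R → 4
  σ[h<=4](R) → 0
  S → 4
  ρ[f/d](S) → 4
  ρ[g/f](ρ[f/d](S)) → 4
  ρ[h/a](ρ[g/f](ρ[f/d](S))) → 4
  π[g,h](ρ[h/a](ρ[g/f](ρ[f/d](S)))) → 4
  (σ[h<=4](R) ∪ π[g,h](ρ[h/a](ρ[g/f](ρ[f/d](S))))) → 4
  π[h]((σ[h<=4](R) ∪ π[g,h](ρ[h/a](ρ[g/f](ρ[f/d](S)))))) → 4

|E| = 4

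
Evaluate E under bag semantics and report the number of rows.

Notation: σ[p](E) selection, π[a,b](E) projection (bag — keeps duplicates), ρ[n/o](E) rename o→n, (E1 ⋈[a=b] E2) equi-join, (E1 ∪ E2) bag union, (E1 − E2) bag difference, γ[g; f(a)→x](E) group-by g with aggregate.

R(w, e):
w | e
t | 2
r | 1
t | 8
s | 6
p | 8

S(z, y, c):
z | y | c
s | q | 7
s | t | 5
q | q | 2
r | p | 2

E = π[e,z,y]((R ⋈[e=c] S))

Stepwise |·|:
  R → 5
  S → 4
  (R ⋈[e=c] S) → 2
  π[e,z,y]((R ⋈[e=c] S)) → 2

|E| = 2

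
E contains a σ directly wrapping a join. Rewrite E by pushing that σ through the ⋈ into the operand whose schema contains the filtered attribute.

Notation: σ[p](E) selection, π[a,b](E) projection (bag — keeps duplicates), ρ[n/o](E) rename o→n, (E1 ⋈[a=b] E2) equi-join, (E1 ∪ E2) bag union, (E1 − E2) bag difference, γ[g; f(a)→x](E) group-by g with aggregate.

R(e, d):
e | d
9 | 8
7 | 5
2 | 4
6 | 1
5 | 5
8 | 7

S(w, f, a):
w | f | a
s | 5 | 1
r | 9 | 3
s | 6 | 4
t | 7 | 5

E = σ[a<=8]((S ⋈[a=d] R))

σ filters on a, owned by the left side.
E' = (σ[a<=8](S) ⋈[a=d] R)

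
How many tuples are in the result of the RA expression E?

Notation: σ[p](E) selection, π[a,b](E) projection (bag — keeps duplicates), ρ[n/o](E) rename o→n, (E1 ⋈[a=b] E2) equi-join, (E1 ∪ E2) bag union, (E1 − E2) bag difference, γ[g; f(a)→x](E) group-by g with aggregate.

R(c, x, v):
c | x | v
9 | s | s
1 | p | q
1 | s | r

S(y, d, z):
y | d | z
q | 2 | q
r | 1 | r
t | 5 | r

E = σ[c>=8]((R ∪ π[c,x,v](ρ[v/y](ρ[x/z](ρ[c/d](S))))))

Subexpression sizes:
  R → 3
  S → 3
  ρ[c/d](S) → 3
  ρ[x/z](ρ[c/d](S)) → 3
  ρ[v/y](ρ[x/z](ρ[c/d](S))) → 3
  π[c,x,v](ρ[v/y](ρ[x/z](ρ[c/d](S)))) → 3
  (R ∪ π[c,x,v](ρ[v/y](ρ[x/z](ρ[c/d](S))))) → 6
  σ[c>=8]((R ∪ π[c,x,v](ρ[v/y](ρ[x/z](ρ[c/d](S)))))) → 1

|E| = 1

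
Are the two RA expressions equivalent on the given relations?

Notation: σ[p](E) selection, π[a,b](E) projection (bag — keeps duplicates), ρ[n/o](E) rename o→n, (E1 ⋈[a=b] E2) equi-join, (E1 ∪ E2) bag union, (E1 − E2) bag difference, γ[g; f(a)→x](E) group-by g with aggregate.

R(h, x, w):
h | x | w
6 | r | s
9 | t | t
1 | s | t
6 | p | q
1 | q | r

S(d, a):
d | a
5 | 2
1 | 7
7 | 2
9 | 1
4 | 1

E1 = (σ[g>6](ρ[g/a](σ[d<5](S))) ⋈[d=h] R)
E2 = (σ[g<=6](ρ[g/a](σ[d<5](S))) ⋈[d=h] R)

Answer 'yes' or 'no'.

E1 per-node cardinality:
  S → 5
  σ[d<5](S) → 2
  ρ[g/a](σ[d<5](S)) → 2
  σ[g>6](ρ[g/a](σ[d<5](S))) → 1
  R → 5
  (σ[g>6](ρ[g/a](σ[d<5](S))) ⋈[d=h] R) → 2
E2 per-node cardinality:
  S → 5
  σ[d<5](S) → 2
  ρ[g/a](σ[d<5](S)) → 2
  σ[g<=6](ρ[g/a](σ[d<5](S))) → 1
  R → 5
  (σ[g<=6](ρ[g/a](σ[d<5](S))) ⋈[d=h] R) → 0

E1 result:
d | g | h | x | w
1 | 7 | 1 | q | r
1 | 7 | 1 | s | t
E2 result:
d | g | h | x | w
(0 rows)
Witness: (1, 7, 1, 'q', 'r') appears 1× in E1 but 0× in E2.

no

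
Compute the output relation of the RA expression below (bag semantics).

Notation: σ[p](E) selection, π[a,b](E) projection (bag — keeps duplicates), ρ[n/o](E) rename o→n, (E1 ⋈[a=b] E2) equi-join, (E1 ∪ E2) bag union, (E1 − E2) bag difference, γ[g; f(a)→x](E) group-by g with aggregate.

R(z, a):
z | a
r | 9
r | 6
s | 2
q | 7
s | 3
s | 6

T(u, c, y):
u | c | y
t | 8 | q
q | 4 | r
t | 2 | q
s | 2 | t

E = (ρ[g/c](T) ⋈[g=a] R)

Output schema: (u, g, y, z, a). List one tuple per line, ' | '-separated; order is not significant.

Row counts bottom-up:
  T → 4
  ρ[g/c](T) → 4
  R → 6
  (ρ[g/c](T) ⋈[g=a] R) → 2

== RESULT ==
u | g | y | z | a
s | 2 | t | s | 2
t | 2 | q | s | 2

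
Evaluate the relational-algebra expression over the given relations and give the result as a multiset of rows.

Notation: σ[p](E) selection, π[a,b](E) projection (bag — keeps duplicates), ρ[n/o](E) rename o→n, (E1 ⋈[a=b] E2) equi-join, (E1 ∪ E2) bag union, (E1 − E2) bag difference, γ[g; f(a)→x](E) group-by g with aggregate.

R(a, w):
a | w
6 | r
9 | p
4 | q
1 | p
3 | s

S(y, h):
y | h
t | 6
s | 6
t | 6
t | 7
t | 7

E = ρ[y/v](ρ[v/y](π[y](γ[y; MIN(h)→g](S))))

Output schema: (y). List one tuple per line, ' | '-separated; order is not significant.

Stepwise |·|:
  S → 5
  γ[y; MIN(h)→g](S) → 2
  π[y](γ[y; MIN(h)→g](S)) → 2
  ρ[v/y](π[y](γ[y; MIN(h)→g](S))) → 2
  ρ[y/v](ρ[v/y](π[y](γ[y; MIN(h)→g](S)))) → 2

== RESULT ==
y
s
t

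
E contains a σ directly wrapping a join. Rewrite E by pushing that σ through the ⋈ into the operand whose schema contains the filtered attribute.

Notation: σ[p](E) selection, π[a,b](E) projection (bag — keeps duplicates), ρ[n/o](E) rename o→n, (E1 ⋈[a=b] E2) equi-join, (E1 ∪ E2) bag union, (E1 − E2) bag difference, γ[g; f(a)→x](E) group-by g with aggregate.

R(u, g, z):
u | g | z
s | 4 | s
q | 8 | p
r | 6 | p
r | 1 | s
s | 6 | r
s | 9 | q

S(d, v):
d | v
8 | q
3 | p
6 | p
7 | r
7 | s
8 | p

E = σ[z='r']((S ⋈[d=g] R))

σ filters on z, owned by the right side.
E' = (S ⋈[d=g] σ[z='r'](R))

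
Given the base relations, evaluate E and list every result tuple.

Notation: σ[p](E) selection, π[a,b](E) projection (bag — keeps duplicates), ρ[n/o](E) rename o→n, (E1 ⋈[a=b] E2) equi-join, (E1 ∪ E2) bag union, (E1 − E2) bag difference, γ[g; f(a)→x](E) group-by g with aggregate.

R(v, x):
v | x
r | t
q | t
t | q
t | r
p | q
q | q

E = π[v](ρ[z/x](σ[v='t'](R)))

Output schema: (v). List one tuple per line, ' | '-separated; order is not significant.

Stepwise |·|:
  R → 6
  σ[v='t'](R) → 2
  ρ[z/x](σ[v='t'](R)) → 2
  π[v](ρ[z/x](σ[v='t'](R))) → 2

== RESULT ==
v
t
t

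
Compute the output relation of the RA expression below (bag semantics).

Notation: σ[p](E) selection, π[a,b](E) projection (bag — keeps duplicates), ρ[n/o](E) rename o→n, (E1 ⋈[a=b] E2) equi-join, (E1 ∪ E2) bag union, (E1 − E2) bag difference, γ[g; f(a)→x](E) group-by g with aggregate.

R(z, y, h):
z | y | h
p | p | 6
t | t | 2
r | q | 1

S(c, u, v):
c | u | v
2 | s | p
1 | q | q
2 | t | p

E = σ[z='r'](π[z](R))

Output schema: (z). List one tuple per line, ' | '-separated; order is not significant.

Stepwise |·|:
  R → 3
  π[z](R) → 3
  σ[z='r'](π[z](R)) → 1

== RESULT ==
z
r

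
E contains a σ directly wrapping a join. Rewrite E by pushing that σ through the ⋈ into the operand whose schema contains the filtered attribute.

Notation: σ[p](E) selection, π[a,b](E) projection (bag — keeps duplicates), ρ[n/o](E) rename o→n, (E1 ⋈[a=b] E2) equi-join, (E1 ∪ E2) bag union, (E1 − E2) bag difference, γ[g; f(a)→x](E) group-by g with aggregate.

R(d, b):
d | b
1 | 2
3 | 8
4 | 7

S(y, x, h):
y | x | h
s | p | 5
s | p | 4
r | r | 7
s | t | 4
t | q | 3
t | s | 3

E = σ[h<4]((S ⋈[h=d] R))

σ filters on h, owned by the left side.
E' = (σ[h<4](S) ⋈[h=d] R)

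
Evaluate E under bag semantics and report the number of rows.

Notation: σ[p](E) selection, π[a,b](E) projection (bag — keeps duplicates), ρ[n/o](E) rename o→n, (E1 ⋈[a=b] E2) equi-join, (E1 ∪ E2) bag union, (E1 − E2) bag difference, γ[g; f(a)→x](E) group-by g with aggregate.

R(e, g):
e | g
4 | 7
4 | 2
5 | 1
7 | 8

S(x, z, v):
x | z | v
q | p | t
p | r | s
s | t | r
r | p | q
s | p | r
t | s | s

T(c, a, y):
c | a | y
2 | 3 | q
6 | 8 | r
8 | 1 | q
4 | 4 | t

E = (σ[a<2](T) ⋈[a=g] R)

Per-node cardinality:
  T → 4
  σ[a<2](T) → 1
  R → 4
  (σ[a<2](T) ⋈[a=g] R) → 1

|E| = 1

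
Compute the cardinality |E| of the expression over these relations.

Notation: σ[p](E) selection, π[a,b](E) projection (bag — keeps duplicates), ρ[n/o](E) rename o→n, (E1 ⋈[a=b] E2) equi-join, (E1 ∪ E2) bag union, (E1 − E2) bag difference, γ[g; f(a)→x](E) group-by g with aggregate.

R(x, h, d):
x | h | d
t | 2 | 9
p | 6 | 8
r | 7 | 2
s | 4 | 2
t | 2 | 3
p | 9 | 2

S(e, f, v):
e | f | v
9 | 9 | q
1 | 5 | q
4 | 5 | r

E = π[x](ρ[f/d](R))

Subexpression sizes:
  R → 6
  ρ[f/d](R) → 6
  π[x](ρ[f/d](R)) → 6

|E| = 6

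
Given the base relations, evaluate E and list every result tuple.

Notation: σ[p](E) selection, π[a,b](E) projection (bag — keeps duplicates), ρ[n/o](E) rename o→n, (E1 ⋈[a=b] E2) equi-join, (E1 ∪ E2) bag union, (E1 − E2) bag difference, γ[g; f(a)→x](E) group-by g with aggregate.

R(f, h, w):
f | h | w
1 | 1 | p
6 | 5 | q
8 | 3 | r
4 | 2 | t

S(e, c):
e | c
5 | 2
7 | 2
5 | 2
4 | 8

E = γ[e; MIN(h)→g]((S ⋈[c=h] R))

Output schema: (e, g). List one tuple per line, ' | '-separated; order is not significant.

Per-node cardinality:
  S → 4
  R → 4
  (S ⋈[c=h] R) → 3
  γ[e; MIN(h)→g]((S ⋈[c=h] R)) → 2

== RESULT ==
e | g
5 | 2
7 | 2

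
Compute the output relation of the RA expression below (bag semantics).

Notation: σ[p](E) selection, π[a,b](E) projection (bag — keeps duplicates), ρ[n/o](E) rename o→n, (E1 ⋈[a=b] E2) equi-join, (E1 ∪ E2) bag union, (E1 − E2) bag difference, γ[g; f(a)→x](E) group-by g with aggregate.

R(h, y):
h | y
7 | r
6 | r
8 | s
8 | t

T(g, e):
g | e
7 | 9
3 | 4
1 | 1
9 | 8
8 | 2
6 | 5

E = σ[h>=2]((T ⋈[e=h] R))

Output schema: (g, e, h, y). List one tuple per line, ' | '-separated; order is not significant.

Stepwise |·|:
  T → 6
  R → 4
  (T ⋈[e=h] R) → 2
  σ[h>=2]((T ⋈[e=h] R)) → 2

== RESULT ==
g | e | h | y
9 | 8 | 8 | s
9 | 8 | 8 | t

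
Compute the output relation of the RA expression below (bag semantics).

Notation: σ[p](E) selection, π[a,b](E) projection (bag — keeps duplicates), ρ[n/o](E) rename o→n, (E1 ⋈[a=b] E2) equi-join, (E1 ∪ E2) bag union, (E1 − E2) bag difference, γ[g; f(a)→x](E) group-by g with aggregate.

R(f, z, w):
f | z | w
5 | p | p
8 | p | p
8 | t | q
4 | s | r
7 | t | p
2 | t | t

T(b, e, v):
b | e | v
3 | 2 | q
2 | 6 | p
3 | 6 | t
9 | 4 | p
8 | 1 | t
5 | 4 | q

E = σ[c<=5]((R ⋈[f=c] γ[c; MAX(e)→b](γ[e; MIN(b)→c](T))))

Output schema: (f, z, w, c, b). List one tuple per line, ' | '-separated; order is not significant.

Per-node cardinality:
  R → 6
  T → 6
  γ[e; MIN(b)→c](T) → 4
  γ[c; MAX(e)→b](γ[e; MIN(b)→c](T)) → 4
  (R ⋈[f=c] γ[c; MAX(e)→b](γ[e; MIN(b)→c](T))) → 4
  σ[c<=5]((R ⋈[f=c] γ[c; MAX(e)→b](γ[e; MIN(b)→c](T)))) → 2

== RESULT ==
f | z | w | c | b
2 | t | t | 2 | 6
5 | p | p | 5 | 4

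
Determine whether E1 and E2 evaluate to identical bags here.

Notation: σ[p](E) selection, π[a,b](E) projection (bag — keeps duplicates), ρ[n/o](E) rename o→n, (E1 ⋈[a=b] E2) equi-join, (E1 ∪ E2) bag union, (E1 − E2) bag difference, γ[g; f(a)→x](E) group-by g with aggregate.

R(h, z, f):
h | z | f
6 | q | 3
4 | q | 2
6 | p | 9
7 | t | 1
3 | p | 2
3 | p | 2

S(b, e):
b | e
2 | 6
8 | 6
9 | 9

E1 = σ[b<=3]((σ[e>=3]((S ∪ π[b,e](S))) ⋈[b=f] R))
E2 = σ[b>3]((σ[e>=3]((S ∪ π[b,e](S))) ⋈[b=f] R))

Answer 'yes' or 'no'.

E1 stepwise |·|:
  S → 3
  S → 3
  π[b,e](S) → 3
  (S ∪ π[b,e](S)) → 6
  σ[e>=3]((S ∪ π[b,e](S))) → 6
  R → 6
  (σ[e>=3]((S ∪ π[b,e](S))) ⋈[b=f] R) → 8
  σ[b<=3]((σ[e>=3]((S ∪ π[b,e](S))) ⋈[b=f] R)) → 6
E2 stepwise |·|:
  S → 3
  S → 3
  π[b,e](S) → 3
  (S ∪ π[b,e](S)) → 6
  σ[e>=3]((S ∪ π[b,e](S))) → 6
  R → 6
  (σ[e>=3]((S ∪ π[b,e](S))) ⋈[b=f] R) → 8
  σ[b>3]((σ[e>=3]((S ∪ π[b,e](S))) ⋈[b=f] R)) → 2

E1 result:
b | e | h | z | f
2 | 6 | 3 | p | 2
2 | 6 | 3 | p | 2
2 | 6 | 3 | p | 2
2 | 6 | 3 | p | 2
2 | 6 | 4 | q | 2
2 | 6 | 4 | q | 2
E2 result:
b | e | h | z | f
9 | 9 | 6 | p | 9
9 | 9 | 6 | p | 9
Witness: (9, 9, 6, 'p', 9) appears 0× in E1 but 2× in E2.

no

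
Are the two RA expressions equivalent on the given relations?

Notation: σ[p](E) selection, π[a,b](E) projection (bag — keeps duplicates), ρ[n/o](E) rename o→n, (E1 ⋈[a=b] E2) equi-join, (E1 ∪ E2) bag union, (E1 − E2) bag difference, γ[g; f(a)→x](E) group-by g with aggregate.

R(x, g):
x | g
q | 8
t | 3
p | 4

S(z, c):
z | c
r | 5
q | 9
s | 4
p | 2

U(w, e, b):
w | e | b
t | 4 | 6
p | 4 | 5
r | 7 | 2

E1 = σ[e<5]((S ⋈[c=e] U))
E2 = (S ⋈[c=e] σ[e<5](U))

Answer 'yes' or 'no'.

E1 row counts bottom-up:
  S → 4
  U → 3
  (S ⋈[c=e] U) → 2
  σ[e<5]((S ⋈[c=e] U)) → 2
E2 row counts bottom-up:
  S → 4
  U → 3
  σ[e<5](U) → 2
  (S ⋈[c=e] σ[e<5](U)) → 2

E1 and E2 produce the same multiset:
z | c | w | e | b
s | 4 | p | 4 | 5
s | 4 | t | 4 | 6

yes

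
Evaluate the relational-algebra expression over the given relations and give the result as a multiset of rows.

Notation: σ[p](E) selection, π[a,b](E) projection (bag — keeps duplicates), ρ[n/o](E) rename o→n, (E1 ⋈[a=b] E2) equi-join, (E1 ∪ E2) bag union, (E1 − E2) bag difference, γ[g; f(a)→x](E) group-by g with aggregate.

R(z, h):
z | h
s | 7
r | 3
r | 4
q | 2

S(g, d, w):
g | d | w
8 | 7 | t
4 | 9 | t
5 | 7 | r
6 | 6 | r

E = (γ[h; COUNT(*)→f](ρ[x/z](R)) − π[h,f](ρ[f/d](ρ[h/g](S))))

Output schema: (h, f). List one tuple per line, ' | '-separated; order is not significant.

Subexpression sizes:
  R → 4
  ρ[x/z](R) → 4
  γ[h; COUNT(*)→f](ρ[x/z](R)) → 4
  S → 4
  ρ[h/g](S) → 4
  ρ[f/d](ρ[h/g](S)) → 4
  π[h,f](ρ[f/d](ρ[h/g](S))) → 4
  (γ[h; COUNT(*)→f](ρ[x/z](R)) − π[h,f](ρ[f/d](ρ[h/g](S)))) → 4

== RESULT ==
h | f
2 | 1
3 | 1
4 | 1
7 | 1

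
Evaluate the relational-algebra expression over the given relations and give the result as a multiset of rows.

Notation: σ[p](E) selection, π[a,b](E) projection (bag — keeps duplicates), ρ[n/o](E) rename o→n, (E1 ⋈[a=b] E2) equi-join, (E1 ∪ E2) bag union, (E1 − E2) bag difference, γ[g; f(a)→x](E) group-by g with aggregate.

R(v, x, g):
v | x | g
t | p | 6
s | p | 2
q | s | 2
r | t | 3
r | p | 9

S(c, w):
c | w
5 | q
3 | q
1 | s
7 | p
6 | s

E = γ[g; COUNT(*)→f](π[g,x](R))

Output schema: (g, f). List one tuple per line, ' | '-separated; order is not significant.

Subexpression sizes:
  R → 5
  π[g,x](R) → 5
  γ[g; COUNT(*)→f](π[g,x](R)) → 4

== RESULT ==
g | f
2 | 2
3 | 1
6 | 1
9 | 1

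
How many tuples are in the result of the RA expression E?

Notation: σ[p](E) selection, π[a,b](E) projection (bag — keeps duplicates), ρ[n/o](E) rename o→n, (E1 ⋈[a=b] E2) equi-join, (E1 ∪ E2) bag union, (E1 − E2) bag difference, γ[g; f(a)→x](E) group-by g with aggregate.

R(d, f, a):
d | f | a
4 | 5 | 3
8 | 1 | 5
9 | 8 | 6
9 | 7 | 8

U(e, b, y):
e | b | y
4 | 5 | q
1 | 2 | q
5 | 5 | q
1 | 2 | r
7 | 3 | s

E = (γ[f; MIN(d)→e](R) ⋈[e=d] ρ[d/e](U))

Row counts bottom-up:
  R → 4
  γ[f; MIN(d)→e](R) → 4
  U → 5
  ρ[d/e](U) → 5
  (γ[f; MIN(d)→e](R) ⋈[e=d] ρ[d/e](U)) → 1

|E| = 1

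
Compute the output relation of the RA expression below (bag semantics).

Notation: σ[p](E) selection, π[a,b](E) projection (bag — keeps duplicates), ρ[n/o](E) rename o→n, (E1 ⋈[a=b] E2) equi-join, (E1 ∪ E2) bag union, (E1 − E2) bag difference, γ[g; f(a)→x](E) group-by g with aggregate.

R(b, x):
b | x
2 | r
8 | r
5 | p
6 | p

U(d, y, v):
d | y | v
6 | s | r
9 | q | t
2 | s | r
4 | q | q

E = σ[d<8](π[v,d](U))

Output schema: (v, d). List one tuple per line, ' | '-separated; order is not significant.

Stepwise |·|:
  U → 4
  π[v,d](U) → 4
  σ[d<8](π[v,d](U)) → 3

== RESULT ==
v | d
q | 4
r | 2
r | 6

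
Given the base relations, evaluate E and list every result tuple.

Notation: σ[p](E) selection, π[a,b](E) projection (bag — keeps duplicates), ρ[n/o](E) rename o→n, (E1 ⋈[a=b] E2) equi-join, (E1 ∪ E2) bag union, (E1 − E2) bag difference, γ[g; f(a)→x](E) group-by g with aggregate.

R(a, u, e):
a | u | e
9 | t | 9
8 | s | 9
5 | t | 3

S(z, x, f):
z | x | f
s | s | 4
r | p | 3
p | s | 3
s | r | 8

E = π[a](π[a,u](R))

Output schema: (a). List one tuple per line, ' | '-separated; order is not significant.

Subexpression sizes:
  R → 3
  π[a,u](R) → 3
  π[a](π[a,u](R)) → 3

== RESULT ==
a
5
8
9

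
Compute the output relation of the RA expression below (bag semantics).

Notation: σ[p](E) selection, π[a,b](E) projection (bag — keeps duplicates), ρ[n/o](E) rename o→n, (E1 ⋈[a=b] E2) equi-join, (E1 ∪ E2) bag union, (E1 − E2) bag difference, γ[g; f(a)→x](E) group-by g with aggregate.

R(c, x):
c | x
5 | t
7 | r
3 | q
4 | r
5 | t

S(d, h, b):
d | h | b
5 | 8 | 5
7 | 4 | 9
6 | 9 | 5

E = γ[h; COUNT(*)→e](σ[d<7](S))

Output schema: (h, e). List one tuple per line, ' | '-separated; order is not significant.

Subexpression sizes:
  S → 3
  σ[d<7](S) → 2
  γ[h; COUNT(*)→e](σ[d<7](S)) → 2

== RESULT ==
h | e
8 | 1
9 | 1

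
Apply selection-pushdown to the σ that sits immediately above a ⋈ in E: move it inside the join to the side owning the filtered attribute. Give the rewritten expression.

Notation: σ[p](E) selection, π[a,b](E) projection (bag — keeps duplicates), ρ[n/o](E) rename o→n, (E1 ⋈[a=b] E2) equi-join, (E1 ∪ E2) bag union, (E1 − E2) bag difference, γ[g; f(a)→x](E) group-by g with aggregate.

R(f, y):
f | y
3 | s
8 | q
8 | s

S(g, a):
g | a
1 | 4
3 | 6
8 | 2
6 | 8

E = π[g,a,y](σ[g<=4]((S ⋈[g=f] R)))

σ filters on g, owned by the left side.
E' = π[g,a,y]((σ[g<=4](S) ⋈[g=f] R))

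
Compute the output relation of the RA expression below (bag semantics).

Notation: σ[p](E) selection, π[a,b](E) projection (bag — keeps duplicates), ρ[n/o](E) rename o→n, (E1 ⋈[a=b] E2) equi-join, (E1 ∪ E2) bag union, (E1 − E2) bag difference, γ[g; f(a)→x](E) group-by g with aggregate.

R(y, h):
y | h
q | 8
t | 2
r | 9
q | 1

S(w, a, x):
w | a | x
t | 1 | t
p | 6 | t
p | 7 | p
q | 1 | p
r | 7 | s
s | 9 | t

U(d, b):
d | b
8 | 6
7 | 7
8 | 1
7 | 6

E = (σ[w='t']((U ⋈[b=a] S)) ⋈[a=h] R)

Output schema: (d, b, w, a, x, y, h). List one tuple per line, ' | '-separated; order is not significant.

Subexpression sizes:
  U → 4
  S → 6
  (U ⋈[b=a] S) → 6
  σ[w='t']((U ⋈[b=a] S)) → 1
  R → 4
  (σ[w='t']((U ⋈[b=a] S)) ⋈[a=h] R) → 1

== RESULT ==
d | b | w | a | x | y | h
8 | 1 | t | 1 | t | q | 1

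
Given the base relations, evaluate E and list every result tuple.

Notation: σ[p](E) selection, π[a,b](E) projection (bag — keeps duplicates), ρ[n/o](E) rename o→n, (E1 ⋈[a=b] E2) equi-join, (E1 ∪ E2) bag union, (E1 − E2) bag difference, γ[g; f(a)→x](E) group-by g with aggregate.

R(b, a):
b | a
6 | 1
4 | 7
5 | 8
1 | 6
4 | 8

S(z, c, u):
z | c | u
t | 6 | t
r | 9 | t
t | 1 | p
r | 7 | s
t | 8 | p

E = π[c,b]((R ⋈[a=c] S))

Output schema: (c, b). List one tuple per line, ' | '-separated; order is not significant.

Per-node cardinality:
  R → 5
  S → 5
  (R ⋈[a=c] S) → 5
  π[c,b]((R ⋈[a=c] S)) → 5

== RESULT ==
c | b
1 | 6
6 | 1
7 | 4
8 | 4
8 | 5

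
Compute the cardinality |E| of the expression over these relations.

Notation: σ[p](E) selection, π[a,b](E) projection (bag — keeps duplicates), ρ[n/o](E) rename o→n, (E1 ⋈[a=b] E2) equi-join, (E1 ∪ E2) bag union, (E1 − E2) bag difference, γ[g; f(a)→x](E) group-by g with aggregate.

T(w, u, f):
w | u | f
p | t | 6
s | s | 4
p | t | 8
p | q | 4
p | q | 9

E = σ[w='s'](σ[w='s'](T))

Stepwise |·|:
  T → 5
  σ[w='s'](T) → 1
  σ[w='s'](σ[w='s'](T)) → 1

|E| = 1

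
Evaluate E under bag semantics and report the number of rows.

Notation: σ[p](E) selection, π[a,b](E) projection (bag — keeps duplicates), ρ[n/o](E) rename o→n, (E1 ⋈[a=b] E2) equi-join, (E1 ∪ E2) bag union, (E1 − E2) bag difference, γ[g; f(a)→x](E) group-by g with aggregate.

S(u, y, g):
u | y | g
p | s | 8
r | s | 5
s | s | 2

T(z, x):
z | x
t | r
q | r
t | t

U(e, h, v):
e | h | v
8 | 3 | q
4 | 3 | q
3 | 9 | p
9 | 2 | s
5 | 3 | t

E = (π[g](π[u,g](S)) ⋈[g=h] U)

Per-node cardinality:
  S → 3
  π[u,g](S) → 3
  π[g](π[u,g](S)) → 3
  U → 5
  (π[g](π[u,g](S)) ⋈[g=h] U) → 1

|E| = 1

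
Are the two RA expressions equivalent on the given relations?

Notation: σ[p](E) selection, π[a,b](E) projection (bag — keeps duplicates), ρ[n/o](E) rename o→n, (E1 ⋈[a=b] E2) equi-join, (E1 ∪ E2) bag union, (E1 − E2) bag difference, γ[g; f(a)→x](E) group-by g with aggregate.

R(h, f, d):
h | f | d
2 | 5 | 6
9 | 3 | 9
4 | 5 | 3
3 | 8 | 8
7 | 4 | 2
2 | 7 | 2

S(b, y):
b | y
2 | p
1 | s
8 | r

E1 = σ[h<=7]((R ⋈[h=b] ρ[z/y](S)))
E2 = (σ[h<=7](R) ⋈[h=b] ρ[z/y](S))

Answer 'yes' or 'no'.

E1 per-node cardinality:
  R → 6
  S → 3
  ρ[z/y](S) → 3
  (R ⋈[h=b] ρ[z/y](S)) → 2
  σ[h<=7]((R ⋈[h=b] ρ[z/y](S))) → 2
E2 per-node cardinality:
  R → 6
  σ[h<=7](R) → 5
  S → 3
  ρ[z/y](S) → 3
  (σ[h<=7](R) ⋈[h=b] ρ[z/y](S)) → 2

E1 and E2 produce the same multiset:
h | f | d | b | z
2 | 5 | 6 | 2 | p
2 | 7 | 2 | 2 | p

yes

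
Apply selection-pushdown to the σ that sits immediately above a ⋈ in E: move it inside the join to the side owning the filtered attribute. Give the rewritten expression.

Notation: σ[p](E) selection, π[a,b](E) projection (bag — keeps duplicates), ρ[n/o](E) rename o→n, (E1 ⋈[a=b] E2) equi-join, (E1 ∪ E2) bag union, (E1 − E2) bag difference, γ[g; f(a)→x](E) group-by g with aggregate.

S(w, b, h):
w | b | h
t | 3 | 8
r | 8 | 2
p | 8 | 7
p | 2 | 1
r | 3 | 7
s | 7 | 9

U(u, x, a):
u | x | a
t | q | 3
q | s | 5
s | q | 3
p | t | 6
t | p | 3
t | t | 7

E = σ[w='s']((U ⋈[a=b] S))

σ filters on w, owned by the right side.
E' = (U ⋈[a=b] σ[w='s'](S))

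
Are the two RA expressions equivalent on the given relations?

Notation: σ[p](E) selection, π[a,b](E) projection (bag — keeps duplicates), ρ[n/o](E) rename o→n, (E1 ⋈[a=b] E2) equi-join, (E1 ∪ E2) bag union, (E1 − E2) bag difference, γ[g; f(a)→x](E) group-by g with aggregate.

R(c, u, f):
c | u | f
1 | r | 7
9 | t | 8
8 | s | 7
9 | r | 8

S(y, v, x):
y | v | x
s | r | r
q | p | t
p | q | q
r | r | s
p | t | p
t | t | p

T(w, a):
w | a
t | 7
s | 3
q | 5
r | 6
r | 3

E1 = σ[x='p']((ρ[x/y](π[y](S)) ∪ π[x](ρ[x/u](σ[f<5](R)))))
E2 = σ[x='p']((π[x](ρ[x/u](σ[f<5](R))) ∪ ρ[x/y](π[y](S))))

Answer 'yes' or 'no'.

E1 subexpression sizes:
  S → 6
  π[y](S) → 6
  ρ[x/y](π[y](S)) → 6
  R → 4
  σ[f<5](R) → 0
  ρ[x/u](σ[f<5](R)) → 0
  π[x](ρ[x/u](σ[f<5](R))) → 0
  (ρ[x/y](π[y](S)) ∪ π[x](ρ[x/u](σ[f<5](R)))) → 6
  σ[x='p']((ρ[x/y](π[y](S)) ∪ π[x](ρ[x/u](σ[f<5](R))))) → 2
E2 subexpression sizes:
  R → 4
  σ[f<5](R) → 0
  ρ[x/u](σ[f<5](R)) → 0
  π[x](ρ[x/u](σ[f<5](R))) → 0
  S → 6
  π[y](S) → 6
  ρ[x/y](π[y](S)) → 6
  (π[x](ρ[x/u](σ[f<5](R))) ∪ ρ[x/y](π[y](S))) → 6
  σ[x='p']((π[x](ρ[x/u](σ[f<5](R))) ∪ ρ[x/y](π[y](S)))) → 2

E1 and E2 produce the same multiset:
x
p
p

yes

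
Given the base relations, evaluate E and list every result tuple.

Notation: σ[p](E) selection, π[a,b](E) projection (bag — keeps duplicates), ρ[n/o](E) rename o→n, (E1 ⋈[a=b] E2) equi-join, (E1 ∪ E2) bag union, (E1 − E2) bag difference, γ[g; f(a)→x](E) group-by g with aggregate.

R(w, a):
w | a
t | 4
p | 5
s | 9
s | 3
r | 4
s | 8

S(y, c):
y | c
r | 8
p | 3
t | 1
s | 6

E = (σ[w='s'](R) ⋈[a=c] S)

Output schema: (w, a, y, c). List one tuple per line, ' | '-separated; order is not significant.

Subexpression sizes:
  R → 6
  σ[w='s'](R) → 3
  S → 4
  (σ[w='s'](R) ⋈[a=c] S) → 2

== RESULT ==
w | a | y | c
s | 3 | p | 3
s | 8 | r | 8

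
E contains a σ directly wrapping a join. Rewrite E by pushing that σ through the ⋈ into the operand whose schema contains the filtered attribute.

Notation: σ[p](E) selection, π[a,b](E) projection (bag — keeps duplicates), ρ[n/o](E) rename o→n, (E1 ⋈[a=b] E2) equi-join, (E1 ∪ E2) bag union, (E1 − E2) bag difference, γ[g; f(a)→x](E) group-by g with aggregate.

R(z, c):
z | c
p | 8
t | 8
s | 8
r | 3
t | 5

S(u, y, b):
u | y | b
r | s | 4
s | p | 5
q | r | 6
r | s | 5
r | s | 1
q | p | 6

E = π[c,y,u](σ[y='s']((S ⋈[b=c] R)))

σ filters on y, owned by the left side.
E' = π[c,y,u]((σ[y='s'](S) ⋈[b=c] R))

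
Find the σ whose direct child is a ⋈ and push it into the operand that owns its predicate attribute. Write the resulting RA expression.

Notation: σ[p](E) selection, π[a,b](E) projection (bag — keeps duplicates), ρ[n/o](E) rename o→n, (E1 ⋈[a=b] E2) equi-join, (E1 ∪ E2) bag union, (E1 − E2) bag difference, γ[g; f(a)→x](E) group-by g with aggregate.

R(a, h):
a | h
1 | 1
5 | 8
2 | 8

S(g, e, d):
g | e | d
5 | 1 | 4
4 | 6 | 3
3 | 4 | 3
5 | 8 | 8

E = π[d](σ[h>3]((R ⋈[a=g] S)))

σ filters on h, owned by the left side.
E' = π[d]((σ[h>3](R) ⋈[a=g] S))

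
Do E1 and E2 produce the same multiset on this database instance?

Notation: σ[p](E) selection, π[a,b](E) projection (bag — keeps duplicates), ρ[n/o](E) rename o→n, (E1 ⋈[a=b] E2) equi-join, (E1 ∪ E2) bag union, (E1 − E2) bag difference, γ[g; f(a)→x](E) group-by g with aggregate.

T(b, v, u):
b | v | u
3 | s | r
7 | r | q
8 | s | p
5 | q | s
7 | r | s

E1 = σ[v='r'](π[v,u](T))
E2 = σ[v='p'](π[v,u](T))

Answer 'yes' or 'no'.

E1 subexpression sizes:
  T → 5
  π[v,u](T) → 5
  σ[v='r'](π[v,u](T)) → 2
E2 subexpression sizes:
  T → 5
  π[v,u](T) → 5
  σ[v='p'](π[v,u](T)) → 0

E1 result:
v | u
r | q
r | s
E2 result:
v | u
(0 rows)
Witness: ('r', 'q') appears 1× in E1 but 0× in E2.

no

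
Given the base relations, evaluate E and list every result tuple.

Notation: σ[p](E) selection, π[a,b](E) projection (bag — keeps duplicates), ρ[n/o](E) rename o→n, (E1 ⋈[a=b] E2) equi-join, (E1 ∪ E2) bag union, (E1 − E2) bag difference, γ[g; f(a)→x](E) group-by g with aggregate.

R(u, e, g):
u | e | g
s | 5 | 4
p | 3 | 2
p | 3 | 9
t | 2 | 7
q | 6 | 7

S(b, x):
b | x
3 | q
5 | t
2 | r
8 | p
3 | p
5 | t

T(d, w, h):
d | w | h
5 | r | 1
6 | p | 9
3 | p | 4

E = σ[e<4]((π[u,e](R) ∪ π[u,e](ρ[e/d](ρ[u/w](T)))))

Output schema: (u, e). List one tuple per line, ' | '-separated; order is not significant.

Per-node cardinality:
  R → 5
  π[u,e](R) → 5
  T → 3
  ρ[u/w](T) → 3
  ρ[e/d](ρ[u/w](T)) → 3
  π[u,e](ρ[e/d](ρ[u/w](T))) → 3
  (π[u,e](R) ∪ π[u,e](ρ[e/d](ρ[u/w](T)))) → 8
  σ[e<4]((π[u,e](R) ∪ π[u,e](ρ[e/d](ρ[u/w](T))))) → 4

== RESULT ==
u | e
p | 3
p | 3
p | 3
t | 2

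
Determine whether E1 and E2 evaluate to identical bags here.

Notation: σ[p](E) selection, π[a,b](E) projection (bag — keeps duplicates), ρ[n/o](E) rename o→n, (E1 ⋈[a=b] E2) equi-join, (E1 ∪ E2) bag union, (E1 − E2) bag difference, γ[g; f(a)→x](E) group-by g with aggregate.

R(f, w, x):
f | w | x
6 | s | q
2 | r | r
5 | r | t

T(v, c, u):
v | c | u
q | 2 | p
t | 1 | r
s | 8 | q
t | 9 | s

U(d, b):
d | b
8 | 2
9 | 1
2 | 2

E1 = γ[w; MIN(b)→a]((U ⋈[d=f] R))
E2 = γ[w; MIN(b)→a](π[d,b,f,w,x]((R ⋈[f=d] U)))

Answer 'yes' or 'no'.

E1 subexpression sizes:
  U → 3
  R → 3
  (U ⋈[d=f] R) → 1
  γ[w; MIN(b)→a]((U ⋈[d=f] R)) → 1
E2 subexpression sizes:
  R → 3
  U → 3
  (R ⋈[f=d] U) → 1
  π[d,b,f,w,x]((R ⋈[f=d] U)) → 1
  γ[w; MIN(b)→a](π[d,b,f,w,x]((R ⋈[f=d] U))) → 1

E1 and E2 produce the same multiset:
w | a
r | 2

yes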